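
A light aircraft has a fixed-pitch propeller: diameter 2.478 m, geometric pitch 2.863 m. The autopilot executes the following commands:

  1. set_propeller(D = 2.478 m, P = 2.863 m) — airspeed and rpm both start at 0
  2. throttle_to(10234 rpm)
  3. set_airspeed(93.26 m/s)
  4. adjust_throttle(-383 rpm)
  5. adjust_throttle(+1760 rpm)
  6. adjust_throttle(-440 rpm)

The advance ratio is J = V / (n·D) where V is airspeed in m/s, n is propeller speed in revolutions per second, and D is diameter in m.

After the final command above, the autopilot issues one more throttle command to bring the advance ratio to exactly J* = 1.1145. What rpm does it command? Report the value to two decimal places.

rpm = 2026.12

set_propeller: D = 2.478 m, P = 2.863 m (p = P/D = 1.155367); state ← (V=0, rpm=0)
throttle_to(10234): rpm ← 10234
set_airspeed(93.26): V ← 93.26 m/s
adjust_throttle(-383): rpm ← 10234 -383 = 9851
adjust_throttle(+1760): rpm ← 9851 +1760 = 11611
adjust_throttle(-440): rpm ← 11611 -440 = 11171
final state: V = 93.26 m/s, rpm = 11171 → n = rpm/60 = 186.183333 rev/s
target J* = 1.1145; solve J* = V/(n·D) for n: n = V/(J*·D) = 93.26/(1.1145 × 2.478) = 33.768676 rev/s
rpm = 60·n = 2026.120574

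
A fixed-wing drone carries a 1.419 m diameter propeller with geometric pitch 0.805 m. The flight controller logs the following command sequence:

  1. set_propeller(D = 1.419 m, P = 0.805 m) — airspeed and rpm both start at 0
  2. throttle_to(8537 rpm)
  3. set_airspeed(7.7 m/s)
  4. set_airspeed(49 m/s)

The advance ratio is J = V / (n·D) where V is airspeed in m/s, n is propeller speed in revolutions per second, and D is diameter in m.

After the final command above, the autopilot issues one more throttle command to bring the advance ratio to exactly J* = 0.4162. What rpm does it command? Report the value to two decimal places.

set_propeller: D = 1.419 m, P = 0.805 m (p = P/D = 0.567301); state ← (V=0, rpm=0)
throttle_to(8537): rpm ← 8537
set_airspeed(7.7): V ← 7.7 m/s
set_airspeed(49): V ← 49 m/s
final state: V = 49 m/s, rpm = 8537 → n = rpm/60 = 142.283333 rev/s
target J* = 0.4162; solve J* = V/(n·D) for n: n = V/(J*·D) = 49/(0.4162 × 1.419) = 82.968189 rev/s
rpm = 60·n = 4978.091319

rpm = 4978.09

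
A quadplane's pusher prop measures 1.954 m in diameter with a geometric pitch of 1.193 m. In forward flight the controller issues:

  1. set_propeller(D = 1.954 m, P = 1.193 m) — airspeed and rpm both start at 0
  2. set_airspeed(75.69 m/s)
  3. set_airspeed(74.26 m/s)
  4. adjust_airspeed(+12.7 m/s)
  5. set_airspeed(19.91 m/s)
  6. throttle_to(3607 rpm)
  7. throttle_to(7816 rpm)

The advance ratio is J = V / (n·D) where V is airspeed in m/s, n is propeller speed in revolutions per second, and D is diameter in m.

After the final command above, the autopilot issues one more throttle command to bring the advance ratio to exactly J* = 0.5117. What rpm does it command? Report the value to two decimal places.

set_propeller: D = 1.954 m, P = 1.193 m (p = P/D = 0.610542); state ← (V=0, rpm=0)
set_airspeed(75.69): V ← 75.69 m/s
set_airspeed(74.26): V ← 74.26 m/s
adjust_airspeed(+12.7): V ← 74.26 +12.7 = 86.96 m/s
set_airspeed(19.91): V ← 19.91 m/s
throttle_to(3607): rpm ← 3607
throttle_to(7816): rpm ← 7816
final state: V = 19.91 m/s, rpm = 7816 → n = rpm/60 = 130.266667 rev/s
target J* = 0.5117; solve J* = V/(n·D) for n: n = V/(J*·D) = 19.91/(0.5117 × 1.954) = 19.912752 rev/s
rpm = 60·n = 1194.765117

rpm = 1194.77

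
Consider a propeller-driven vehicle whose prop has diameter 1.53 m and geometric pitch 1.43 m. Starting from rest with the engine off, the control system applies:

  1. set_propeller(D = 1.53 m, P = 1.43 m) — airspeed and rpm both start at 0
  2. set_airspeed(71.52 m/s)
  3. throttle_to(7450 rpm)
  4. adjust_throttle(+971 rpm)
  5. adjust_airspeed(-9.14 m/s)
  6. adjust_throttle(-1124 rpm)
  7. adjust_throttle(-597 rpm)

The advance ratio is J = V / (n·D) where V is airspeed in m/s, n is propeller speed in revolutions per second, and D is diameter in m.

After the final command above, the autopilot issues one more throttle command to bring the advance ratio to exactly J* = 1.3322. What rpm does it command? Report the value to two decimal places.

rpm = 1836.27

set_propeller: D = 1.53 m, P = 1.43 m (p = P/D = 0.934641); state ← (V=0, rpm=0)
set_airspeed(71.52): V ← 71.52 m/s
throttle_to(7450): rpm ← 7450
adjust_throttle(+971): rpm ← 7450 +971 = 8421
adjust_airspeed(-9.14): V ← 71.52 -9.14 = 62.38 m/s
adjust_throttle(-1124): rpm ← 8421 -1124 = 7297
adjust_throttle(-597): rpm ← 7297 -597 = 6700
final state: V = 62.38 m/s, rpm = 6700 → n = rpm/60 = 111.666667 rev/s
target J* = 1.3322; solve J* = V/(n·D) for n: n = V/(J*·D) = 62.38/(1.3322 × 1.53) = 30.604445 rev/s
rpm = 60·n = 1836.266709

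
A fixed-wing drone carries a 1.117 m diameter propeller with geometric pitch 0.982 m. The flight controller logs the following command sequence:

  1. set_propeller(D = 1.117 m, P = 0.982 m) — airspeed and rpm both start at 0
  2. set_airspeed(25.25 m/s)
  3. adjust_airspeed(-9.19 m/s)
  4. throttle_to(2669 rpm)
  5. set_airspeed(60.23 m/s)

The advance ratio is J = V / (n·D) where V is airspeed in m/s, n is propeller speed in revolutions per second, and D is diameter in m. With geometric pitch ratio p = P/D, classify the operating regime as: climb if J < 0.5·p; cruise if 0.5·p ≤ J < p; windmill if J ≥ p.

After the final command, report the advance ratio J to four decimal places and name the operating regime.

J = 1.2122, regime = windmill

set_propeller: D = 1.117 m, P = 0.982 m (p = P/D = 0.879141); state ← (V=0, rpm=0)
set_airspeed(25.25): V ← 25.25 m/s
adjust_airspeed(-9.19): V ← 25.25 -9.19 = 16.06 m/s
throttle_to(2669): rpm ← 2669
set_airspeed(60.23): V ← 60.23 m/s
final state: V = 60.23 m/s, rpm = 2669 → n = rpm/60 = 44.483333 rev/s
J = V / (n·D) = 60.23 / (44.483333 × 1.117) = 1.212167
regime bands: climb J<0.4396 | cruise [0.4396, 0.8791) | windmill J≥0.8791
J = 1.2122 → windmill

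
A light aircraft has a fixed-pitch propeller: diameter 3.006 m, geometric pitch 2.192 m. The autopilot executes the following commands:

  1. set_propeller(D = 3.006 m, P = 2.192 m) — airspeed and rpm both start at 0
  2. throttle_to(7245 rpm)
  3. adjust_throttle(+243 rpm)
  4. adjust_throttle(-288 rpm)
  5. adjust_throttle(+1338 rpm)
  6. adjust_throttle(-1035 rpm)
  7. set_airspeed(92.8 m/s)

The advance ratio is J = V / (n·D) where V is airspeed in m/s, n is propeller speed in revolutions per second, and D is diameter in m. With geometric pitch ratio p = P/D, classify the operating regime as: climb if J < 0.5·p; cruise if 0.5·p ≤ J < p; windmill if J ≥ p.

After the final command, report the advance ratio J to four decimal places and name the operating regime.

set_propeller: D = 3.006 m, P = 2.192 m (p = P/D = 0.729208); state ← (V=0, rpm=0)
throttle_to(7245): rpm ← 7245
adjust_throttle(+243): rpm ← 7245 +243 = 7488
adjust_throttle(-288): rpm ← 7488 -288 = 7200
adjust_throttle(+1338): rpm ← 7200 +1338 = 8538
adjust_throttle(-1035): rpm ← 8538 -1035 = 7503
set_airspeed(92.8): V ← 92.8 m/s
final state: V = 92.8 m/s, rpm = 7503 → n = rpm/60 = 125.050000 rev/s
J = V / (n·D) = 92.8 / (125.050000 × 3.006) = 0.246874
regime bands: climb J<0.3646 | cruise [0.3646, 0.7292) | windmill J≥0.7292
J = 0.2469 → climb

J = 0.2469, regime = climb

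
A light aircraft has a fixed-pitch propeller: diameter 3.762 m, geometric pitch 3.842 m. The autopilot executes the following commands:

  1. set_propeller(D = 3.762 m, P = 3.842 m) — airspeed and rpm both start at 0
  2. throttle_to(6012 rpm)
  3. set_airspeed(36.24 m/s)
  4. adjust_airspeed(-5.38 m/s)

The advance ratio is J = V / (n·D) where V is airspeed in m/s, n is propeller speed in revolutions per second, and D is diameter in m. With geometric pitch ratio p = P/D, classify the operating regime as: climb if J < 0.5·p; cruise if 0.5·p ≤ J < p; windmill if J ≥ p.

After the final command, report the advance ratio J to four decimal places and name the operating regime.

set_propeller: D = 3.762 m, P = 3.842 m (p = P/D = 1.021265); state ← (V=0, rpm=0)
throttle_to(6012): rpm ← 6012
set_airspeed(36.24): V ← 36.24 m/s
adjust_airspeed(-5.38): V ← 36.24 -5.38 = 30.86 m/s
final state: V = 30.86 m/s, rpm = 6012 → n = rpm/60 = 100.200000 rev/s
J = V / (n·D) = 30.86 / (100.200000 × 3.762) = 0.081867
regime bands: climb J<0.5106 | cruise [0.5106, 1.0213) | windmill J≥1.0213
J = 0.0819 → climb

J = 0.0819, regime = climb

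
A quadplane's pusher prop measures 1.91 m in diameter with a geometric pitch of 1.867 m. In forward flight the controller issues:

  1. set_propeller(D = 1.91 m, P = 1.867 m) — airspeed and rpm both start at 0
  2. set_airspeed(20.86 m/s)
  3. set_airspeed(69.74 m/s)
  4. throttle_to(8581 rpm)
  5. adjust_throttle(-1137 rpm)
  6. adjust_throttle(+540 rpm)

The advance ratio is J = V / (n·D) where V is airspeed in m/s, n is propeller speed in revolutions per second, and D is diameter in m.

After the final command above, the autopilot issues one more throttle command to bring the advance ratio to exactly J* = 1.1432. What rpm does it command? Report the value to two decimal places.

set_propeller: D = 1.91 m, P = 1.867 m (p = P/D = 0.977487); state ← (V=0, rpm=0)
set_airspeed(20.86): V ← 20.86 m/s
set_airspeed(69.74): V ← 69.74 m/s
throttle_to(8581): rpm ← 8581
adjust_throttle(-1137): rpm ← 8581 -1137 = 7444
adjust_throttle(+540): rpm ← 7444 +540 = 7984
final state: V = 69.74 m/s, rpm = 7984 → n = rpm/60 = 133.066667 rev/s
target J* = 1.1432; solve J* = V/(n·D) for n: n = V/(J*·D) = 69.74/(1.1432 × 1.91) = 31.939371 rev/s
rpm = 60·n = 1916.362264

rpm = 1916.36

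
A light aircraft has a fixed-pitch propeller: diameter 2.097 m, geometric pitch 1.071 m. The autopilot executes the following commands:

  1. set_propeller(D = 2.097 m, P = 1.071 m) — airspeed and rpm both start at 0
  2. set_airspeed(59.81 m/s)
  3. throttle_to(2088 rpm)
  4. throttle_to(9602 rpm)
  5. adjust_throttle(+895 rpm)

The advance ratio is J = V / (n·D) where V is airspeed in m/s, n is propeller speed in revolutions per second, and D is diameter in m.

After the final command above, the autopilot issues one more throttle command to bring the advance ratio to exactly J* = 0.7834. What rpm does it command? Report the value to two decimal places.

rpm = 2184.45

set_propeller: D = 2.097 m, P = 1.071 m (p = P/D = 0.510730); state ← (V=0, rpm=0)
set_airspeed(59.81): V ← 59.81 m/s
throttle_to(2088): rpm ← 2088
throttle_to(9602): rpm ← 9602
adjust_throttle(+895): rpm ← 9602 +895 = 10497
final state: V = 59.81 m/s, rpm = 10497 → n = rpm/60 = 174.950000 rev/s
target J* = 0.7834; solve J* = V/(n·D) for n: n = V/(J*·D) = 59.81/(0.7834 × 2.097) = 36.407579 rev/s
rpm = 60·n = 2184.454761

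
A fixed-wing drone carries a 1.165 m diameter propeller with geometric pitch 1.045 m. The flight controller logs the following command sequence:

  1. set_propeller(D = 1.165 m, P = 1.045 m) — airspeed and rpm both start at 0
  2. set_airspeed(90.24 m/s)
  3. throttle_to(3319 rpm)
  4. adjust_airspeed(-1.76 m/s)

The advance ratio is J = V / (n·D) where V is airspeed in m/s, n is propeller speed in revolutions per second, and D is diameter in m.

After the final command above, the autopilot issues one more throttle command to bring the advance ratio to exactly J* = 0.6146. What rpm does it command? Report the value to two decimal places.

rpm = 7414.43

set_propeller: D = 1.165 m, P = 1.045 m (p = P/D = 0.896996); state ← (V=0, rpm=0)
set_airspeed(90.24): V ← 90.24 m/s
throttle_to(3319): rpm ← 3319
adjust_airspeed(-1.76): V ← 90.24 -1.76 = 88.48 m/s
final state: V = 88.48 m/s, rpm = 3319 → n = rpm/60 = 55.316667 rev/s
target J* = 0.6146; solve J* = V/(n·D) for n: n = V/(J*·D) = 88.48/(0.6146 × 1.165) = 123.573866 rev/s
rpm = 60·n = 7414.431941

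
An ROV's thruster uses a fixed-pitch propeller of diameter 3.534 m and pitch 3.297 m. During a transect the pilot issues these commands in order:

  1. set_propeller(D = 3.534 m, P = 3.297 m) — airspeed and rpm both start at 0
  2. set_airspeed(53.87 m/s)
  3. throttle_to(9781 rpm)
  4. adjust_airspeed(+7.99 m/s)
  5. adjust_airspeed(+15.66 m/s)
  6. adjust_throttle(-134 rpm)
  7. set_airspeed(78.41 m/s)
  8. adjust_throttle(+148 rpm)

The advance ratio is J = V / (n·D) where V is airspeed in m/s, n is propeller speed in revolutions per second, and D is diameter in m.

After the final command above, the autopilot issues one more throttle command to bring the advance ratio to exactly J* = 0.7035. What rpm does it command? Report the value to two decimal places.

rpm = 1892.31

set_propeller: D = 3.534 m, P = 3.297 m (p = P/D = 0.932937); state ← (V=0, rpm=0)
set_airspeed(53.87): V ← 53.87 m/s
throttle_to(9781): rpm ← 9781
adjust_airspeed(+7.99): V ← 53.87 +7.99 = 61.86 m/s
adjust_airspeed(+15.66): V ← 61.86 +15.66 = 77.52 m/s
adjust_throttle(-134): rpm ← 9781 -134 = 9647
set_airspeed(78.41): V ← 78.41 m/s
adjust_throttle(+148): rpm ← 9647 +148 = 9795
final state: V = 78.41 m/s, rpm = 9795 → n = rpm/60 = 163.250000 rev/s
target J* = 0.7035; solve J* = V/(n·D) for n: n = V/(J*·D) = 78.41/(0.7035 × 3.534) = 31.538484 rev/s
rpm = 60·n = 1892.309010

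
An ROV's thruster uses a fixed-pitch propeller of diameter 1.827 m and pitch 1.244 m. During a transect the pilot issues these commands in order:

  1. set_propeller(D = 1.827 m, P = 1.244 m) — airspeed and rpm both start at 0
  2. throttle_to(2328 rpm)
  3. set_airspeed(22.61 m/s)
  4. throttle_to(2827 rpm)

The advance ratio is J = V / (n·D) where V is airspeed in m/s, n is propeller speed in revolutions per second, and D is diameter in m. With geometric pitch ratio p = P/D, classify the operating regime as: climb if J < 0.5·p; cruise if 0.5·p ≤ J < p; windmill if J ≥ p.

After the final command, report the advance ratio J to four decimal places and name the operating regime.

J = 0.2627, regime = climb

set_propeller: D = 1.827 m, P = 1.244 m (p = P/D = 0.680898); state ← (V=0, rpm=0)
throttle_to(2328): rpm ← 2328
set_airspeed(22.61): V ← 22.61 m/s
throttle_to(2827): rpm ← 2827
final state: V = 22.61 m/s, rpm = 2827 → n = rpm/60 = 47.116667 rev/s
J = V / (n·D) = 22.61 / (47.116667 × 1.827) = 0.262656
regime bands: climb J<0.3404 | cruise [0.3404, 0.6809) | windmill J≥0.6809
J = 0.2627 → climb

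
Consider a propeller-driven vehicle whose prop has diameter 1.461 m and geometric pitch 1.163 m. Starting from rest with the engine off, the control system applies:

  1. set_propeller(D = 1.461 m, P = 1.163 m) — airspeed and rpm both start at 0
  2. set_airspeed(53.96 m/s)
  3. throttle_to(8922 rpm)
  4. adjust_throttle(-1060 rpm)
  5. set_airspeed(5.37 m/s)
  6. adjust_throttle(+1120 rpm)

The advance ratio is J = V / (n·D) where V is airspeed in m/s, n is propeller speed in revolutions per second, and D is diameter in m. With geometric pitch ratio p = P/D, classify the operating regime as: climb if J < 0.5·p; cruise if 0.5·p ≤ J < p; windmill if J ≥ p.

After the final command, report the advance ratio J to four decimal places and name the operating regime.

J = 0.0246, regime = climb

set_propeller: D = 1.461 m, P = 1.163 m (p = P/D = 0.796030); state ← (V=0, rpm=0)
set_airspeed(53.96): V ← 53.96 m/s
throttle_to(8922): rpm ← 8922
adjust_throttle(-1060): rpm ← 8922 -1060 = 7862
set_airspeed(5.37): V ← 5.37 m/s
adjust_throttle(+1120): rpm ← 7862 +1120 = 8982
final state: V = 5.37 m/s, rpm = 8982 → n = rpm/60 = 149.700000 rev/s
J = V / (n·D) = 5.37 / (149.700000 × 1.461) = 0.024553
regime bands: climb J<0.3980 | cruise [0.3980, 0.7960) | windmill J≥0.7960
J = 0.0246 → climb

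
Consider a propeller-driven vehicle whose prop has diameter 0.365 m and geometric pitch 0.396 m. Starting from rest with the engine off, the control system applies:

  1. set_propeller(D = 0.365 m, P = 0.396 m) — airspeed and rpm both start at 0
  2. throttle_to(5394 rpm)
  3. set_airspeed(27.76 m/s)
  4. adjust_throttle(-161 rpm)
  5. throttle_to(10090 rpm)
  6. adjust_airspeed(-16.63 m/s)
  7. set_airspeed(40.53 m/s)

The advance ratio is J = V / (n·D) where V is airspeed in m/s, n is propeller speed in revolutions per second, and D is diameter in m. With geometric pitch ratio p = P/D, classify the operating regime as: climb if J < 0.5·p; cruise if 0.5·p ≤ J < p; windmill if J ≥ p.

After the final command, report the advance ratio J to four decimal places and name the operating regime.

set_propeller: D = 0.365 m, P = 0.396 m (p = P/D = 1.084932); state ← (V=0, rpm=0)
throttle_to(5394): rpm ← 5394
set_airspeed(27.76): V ← 27.76 m/s
adjust_throttle(-161): rpm ← 5394 -161 = 5233
throttle_to(10090): rpm ← 10090
adjust_airspeed(-16.63): V ← 27.76 -16.63 = 11.13 m/s
set_airspeed(40.53): V ← 40.53 m/s
final state: V = 40.53 m/s, rpm = 10090 → n = rpm/60 = 168.166667 rev/s
J = V / (n·D) = 40.53 / (168.166667 × 0.365) = 0.660304
regime bands: climb J<0.5425 | cruise [0.5425, 1.0849) | windmill J≥1.0849
J = 0.6603 → cruise

J = 0.6603, regime = cruise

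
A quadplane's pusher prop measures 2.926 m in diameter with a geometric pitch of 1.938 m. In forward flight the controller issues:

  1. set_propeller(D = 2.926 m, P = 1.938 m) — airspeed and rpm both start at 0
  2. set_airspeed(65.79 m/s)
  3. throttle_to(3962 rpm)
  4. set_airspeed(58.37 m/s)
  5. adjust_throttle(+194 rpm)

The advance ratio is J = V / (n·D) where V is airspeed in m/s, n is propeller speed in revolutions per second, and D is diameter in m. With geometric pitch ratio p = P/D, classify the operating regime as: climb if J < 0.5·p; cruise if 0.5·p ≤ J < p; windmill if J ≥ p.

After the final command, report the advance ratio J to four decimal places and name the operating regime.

J = 0.2880, regime = climb

set_propeller: D = 2.926 m, P = 1.938 m (p = P/D = 0.662338); state ← (V=0, rpm=0)
set_airspeed(65.79): V ← 65.79 m/s
throttle_to(3962): rpm ← 3962
set_airspeed(58.37): V ← 58.37 m/s
adjust_throttle(+194): rpm ← 3962 +194 = 4156
final state: V = 58.37 m/s, rpm = 4156 → n = rpm/60 = 69.266667 rev/s
J = V / (n·D) = 58.37 / (69.266667 × 2.926) = 0.287999
regime bands: climb J<0.3312 | cruise [0.3312, 0.6623) | windmill J≥0.6623
J = 0.2880 → climb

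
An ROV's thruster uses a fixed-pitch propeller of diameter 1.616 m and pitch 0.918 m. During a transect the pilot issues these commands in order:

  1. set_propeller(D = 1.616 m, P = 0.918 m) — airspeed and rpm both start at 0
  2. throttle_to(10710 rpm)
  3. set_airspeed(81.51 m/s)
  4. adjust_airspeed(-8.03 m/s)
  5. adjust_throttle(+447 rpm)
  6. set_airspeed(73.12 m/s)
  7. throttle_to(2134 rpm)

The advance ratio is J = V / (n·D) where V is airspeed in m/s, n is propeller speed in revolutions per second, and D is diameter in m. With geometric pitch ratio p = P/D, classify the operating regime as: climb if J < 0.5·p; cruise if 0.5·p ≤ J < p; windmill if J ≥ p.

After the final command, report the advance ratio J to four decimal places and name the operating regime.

J = 1.2722, regime = windmill

set_propeller: D = 1.616 m, P = 0.918 m (p = P/D = 0.568069); state ← (V=0, rpm=0)
throttle_to(10710): rpm ← 10710
set_airspeed(81.51): V ← 81.51 m/s
adjust_airspeed(-8.03): V ← 81.51 -8.03 = 73.48 m/s
adjust_throttle(+447): rpm ← 10710 +447 = 11157
set_airspeed(73.12): V ← 73.12 m/s
throttle_to(2134): rpm ← 2134
final state: V = 73.12 m/s, rpm = 2134 → n = rpm/60 = 35.566667 rev/s
J = V / (n·D) = 73.12 / (35.566667 × 1.616) = 1.272189
regime bands: climb J<0.2840 | cruise [0.2840, 0.5681) | windmill J≥0.5681
J = 1.2722 → windmill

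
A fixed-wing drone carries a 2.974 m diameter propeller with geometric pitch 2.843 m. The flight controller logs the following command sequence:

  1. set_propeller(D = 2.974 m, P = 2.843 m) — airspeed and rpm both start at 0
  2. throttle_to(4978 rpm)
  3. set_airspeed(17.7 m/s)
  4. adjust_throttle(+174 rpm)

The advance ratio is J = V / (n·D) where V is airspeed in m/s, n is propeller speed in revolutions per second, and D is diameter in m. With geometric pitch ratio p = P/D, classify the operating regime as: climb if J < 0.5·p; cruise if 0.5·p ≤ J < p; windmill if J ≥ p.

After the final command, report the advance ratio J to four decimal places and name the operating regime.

J = 0.0693, regime = climb

set_propeller: D = 2.974 m, P = 2.843 m (p = P/D = 0.955952); state ← (V=0, rpm=0)
throttle_to(4978): rpm ← 4978
set_airspeed(17.7): V ← 17.7 m/s
adjust_throttle(+174): rpm ← 4978 +174 = 5152
final state: V = 17.7 m/s, rpm = 5152 → n = rpm/60 = 85.866667 rev/s
J = V / (n·D) = 17.7 / (85.866667 × 2.974) = 0.069312
regime bands: climb J<0.4780 | cruise [0.4780, 0.9560) | windmill J≥0.9560
J = 0.0693 → climb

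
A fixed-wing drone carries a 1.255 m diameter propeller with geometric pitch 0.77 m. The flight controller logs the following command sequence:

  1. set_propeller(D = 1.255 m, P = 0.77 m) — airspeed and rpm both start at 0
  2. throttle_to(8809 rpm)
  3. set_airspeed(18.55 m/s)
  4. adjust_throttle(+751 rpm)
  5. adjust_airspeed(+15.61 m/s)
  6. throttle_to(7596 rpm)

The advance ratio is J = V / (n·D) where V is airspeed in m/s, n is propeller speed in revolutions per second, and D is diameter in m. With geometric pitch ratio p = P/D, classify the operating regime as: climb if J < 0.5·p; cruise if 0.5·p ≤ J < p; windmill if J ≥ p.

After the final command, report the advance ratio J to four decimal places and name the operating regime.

set_propeller: D = 1.255 m, P = 0.77 m (p = P/D = 0.613546); state ← (V=0, rpm=0)
throttle_to(8809): rpm ← 8809
set_airspeed(18.55): V ← 18.55 m/s
adjust_throttle(+751): rpm ← 8809 +751 = 9560
adjust_airspeed(+15.61): V ← 18.55 +15.61 = 34.16 m/s
throttle_to(7596): rpm ← 7596
final state: V = 34.16 m/s, rpm = 7596 → n = rpm/60 = 126.600000 rev/s
J = V / (n·D) = 34.16 / (126.600000 × 1.255) = 0.215001
regime bands: climb J<0.3068 | cruise [0.3068, 0.6135) | windmill J≥0.6135
J = 0.2150 → climb

J = 0.2150, regime = climb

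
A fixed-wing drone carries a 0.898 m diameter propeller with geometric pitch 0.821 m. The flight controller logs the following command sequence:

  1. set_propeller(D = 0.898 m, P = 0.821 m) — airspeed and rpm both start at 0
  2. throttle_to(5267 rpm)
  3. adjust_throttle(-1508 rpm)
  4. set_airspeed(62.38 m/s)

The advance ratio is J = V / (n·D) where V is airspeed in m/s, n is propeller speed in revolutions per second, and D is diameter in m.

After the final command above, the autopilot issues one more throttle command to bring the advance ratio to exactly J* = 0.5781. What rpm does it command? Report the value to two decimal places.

rpm = 7209.70

set_propeller: D = 0.898 m, P = 0.821 m (p = P/D = 0.914254); state ← (V=0, rpm=0)
throttle_to(5267): rpm ← 5267
adjust_throttle(-1508): rpm ← 5267 -1508 = 3759
set_airspeed(62.38): V ← 62.38 m/s
final state: V = 62.38 m/s, rpm = 3759 → n = rpm/60 = 62.650000 rev/s
target J* = 0.5781; solve J* = V/(n·D) for n: n = V/(J*·D) = 62.38/(0.5781 × 0.898) = 120.161700 rev/s
rpm = 60·n = 7209.702007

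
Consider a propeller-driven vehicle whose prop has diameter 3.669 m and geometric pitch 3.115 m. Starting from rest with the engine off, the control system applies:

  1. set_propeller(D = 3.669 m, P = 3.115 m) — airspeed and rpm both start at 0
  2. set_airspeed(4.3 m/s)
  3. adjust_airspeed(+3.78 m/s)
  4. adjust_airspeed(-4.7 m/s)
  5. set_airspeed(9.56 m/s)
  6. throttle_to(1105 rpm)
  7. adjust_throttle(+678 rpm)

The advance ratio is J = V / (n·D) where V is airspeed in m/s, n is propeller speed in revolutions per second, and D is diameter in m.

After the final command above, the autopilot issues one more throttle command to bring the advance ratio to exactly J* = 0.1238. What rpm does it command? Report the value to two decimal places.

rpm = 1262.82

set_propeller: D = 3.669 m, P = 3.115 m (p = P/D = 0.849005); state ← (V=0, rpm=0)
set_airspeed(4.3): V ← 4.3 m/s
adjust_airspeed(+3.78): V ← 4.3 +3.78 = 8.08 m/s
adjust_airspeed(-4.7): V ← 8.08 -4.7 = 3.38 m/s
set_airspeed(9.56): V ← 9.56 m/s
throttle_to(1105): rpm ← 1105
adjust_throttle(+678): rpm ← 1105 +678 = 1783
final state: V = 9.56 m/s, rpm = 1783 → n = rpm/60 = 29.716667 rev/s
target J* = 0.1238; solve J* = V/(n·D) for n: n = V/(J*·D) = 9.56/(0.1238 × 3.669) = 21.046968 rev/s
rpm = 60·n = 1262.818066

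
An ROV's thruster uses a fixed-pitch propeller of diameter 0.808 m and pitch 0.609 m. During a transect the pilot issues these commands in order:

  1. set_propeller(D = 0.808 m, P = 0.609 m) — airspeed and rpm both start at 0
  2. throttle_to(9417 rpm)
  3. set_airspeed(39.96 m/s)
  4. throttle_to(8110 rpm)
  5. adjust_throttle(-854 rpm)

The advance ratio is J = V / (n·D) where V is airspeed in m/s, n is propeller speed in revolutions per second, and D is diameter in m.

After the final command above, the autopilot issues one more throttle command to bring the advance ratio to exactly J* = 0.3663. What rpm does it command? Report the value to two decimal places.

rpm = 8100.81

set_propeller: D = 0.808 m, P = 0.609 m (p = P/D = 0.753713); state ← (V=0, rpm=0)
throttle_to(9417): rpm ← 9417
set_airspeed(39.96): V ← 39.96 m/s
throttle_to(8110): rpm ← 8110
adjust_throttle(-854): rpm ← 8110 -854 = 7256
final state: V = 39.96 m/s, rpm = 7256 → n = rpm/60 = 120.933333 rev/s
target J* = 0.3663; solve J* = V/(n·D) for n: n = V/(J*·D) = 39.96/(0.3663 × 0.808) = 135.013501 rev/s
rpm = 60·n = 8100.810081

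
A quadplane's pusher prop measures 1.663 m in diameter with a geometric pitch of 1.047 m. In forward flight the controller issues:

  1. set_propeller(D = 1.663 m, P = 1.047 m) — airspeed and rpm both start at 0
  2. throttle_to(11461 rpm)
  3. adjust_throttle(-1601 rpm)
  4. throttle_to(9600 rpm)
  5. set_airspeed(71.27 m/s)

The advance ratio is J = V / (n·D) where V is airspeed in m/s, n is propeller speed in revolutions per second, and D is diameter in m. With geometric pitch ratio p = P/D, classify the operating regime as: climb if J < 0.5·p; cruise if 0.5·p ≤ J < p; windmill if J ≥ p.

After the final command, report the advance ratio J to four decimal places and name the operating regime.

set_propeller: D = 1.663 m, P = 1.047 m (p = P/D = 0.629585); state ← (V=0, rpm=0)
throttle_to(11461): rpm ← 11461
adjust_throttle(-1601): rpm ← 11461 -1601 = 9860
throttle_to(9600): rpm ← 9600
set_airspeed(71.27): V ← 71.27 m/s
final state: V = 71.27 m/s, rpm = 9600 → n = rpm/60 = 160.000000 rev/s
J = V / (n·D) = 71.27 / (160.000000 × 1.663) = 0.267852
regime bands: climb J<0.3148 | cruise [0.3148, 0.6296) | windmill J≥0.6296
J = 0.2679 → climb

J = 0.2679, regime = climb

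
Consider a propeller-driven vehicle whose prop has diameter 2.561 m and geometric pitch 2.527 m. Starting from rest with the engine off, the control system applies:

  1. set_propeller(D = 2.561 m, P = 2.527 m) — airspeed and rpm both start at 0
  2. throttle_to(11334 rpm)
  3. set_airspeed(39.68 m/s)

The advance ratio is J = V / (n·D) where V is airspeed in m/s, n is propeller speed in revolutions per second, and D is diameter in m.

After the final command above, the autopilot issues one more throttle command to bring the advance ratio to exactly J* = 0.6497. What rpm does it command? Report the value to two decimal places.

rpm = 1430.87

set_propeller: D = 2.561 m, P = 2.527 m (p = P/D = 0.986724); state ← (V=0, rpm=0)
throttle_to(11334): rpm ← 11334
set_airspeed(39.68): V ← 39.68 m/s
final state: V = 39.68 m/s, rpm = 11334 → n = rpm/60 = 188.900000 rev/s
target J* = 0.6497; solve J* = V/(n·D) for n: n = V/(J*·D) = 39.68/(0.6497 × 2.561) = 23.847849 rev/s
rpm = 60·n = 1430.870957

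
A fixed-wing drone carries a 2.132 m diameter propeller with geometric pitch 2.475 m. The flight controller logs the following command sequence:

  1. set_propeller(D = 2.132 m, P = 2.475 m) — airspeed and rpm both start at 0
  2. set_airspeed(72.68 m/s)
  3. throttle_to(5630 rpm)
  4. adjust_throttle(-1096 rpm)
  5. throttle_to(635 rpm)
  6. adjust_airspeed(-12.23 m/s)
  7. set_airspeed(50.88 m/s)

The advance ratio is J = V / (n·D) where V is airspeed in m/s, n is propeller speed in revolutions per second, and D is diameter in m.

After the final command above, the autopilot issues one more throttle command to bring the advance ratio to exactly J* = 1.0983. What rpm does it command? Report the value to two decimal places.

rpm = 1303.74

set_propeller: D = 2.132 m, P = 2.475 m (p = P/D = 1.160882); state ← (V=0, rpm=0)
set_airspeed(72.68): V ← 72.68 m/s
throttle_to(5630): rpm ← 5630
adjust_throttle(-1096): rpm ← 5630 -1096 = 4534
throttle_to(635): rpm ← 635
adjust_airspeed(-12.23): V ← 72.68 -12.23 = 60.45 m/s
set_airspeed(50.88): V ← 50.88 m/s
final state: V = 50.88 m/s, rpm = 635 → n = rpm/60 = 10.583333 rev/s
target J* = 1.0983; solve J* = V/(n·D) for n: n = V/(J*·D) = 50.88/(1.0983 × 2.132) = 21.728959 rev/s
rpm = 60·n = 1303.737535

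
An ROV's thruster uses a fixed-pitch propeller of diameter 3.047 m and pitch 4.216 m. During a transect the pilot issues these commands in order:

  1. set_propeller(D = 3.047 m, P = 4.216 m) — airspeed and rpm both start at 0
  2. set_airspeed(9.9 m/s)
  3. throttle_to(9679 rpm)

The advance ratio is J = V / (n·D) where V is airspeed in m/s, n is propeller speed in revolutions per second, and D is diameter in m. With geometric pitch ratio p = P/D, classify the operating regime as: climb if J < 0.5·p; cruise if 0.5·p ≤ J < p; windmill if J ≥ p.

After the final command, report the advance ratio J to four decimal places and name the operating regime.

J = 0.0201, regime = climb

set_propeller: D = 3.047 m, P = 4.216 m (p = P/D = 1.383656); state ← (V=0, rpm=0)
set_airspeed(9.9): V ← 9.9 m/s
throttle_to(9679): rpm ← 9679
final state: V = 9.9 m/s, rpm = 9679 → n = rpm/60 = 161.316667 rev/s
J = V / (n·D) = 9.9 / (161.316667 × 3.047) = 0.020141
regime bands: climb J<0.6918 | cruise [0.6918, 1.3837) | windmill J≥1.3837
J = 0.0201 → climb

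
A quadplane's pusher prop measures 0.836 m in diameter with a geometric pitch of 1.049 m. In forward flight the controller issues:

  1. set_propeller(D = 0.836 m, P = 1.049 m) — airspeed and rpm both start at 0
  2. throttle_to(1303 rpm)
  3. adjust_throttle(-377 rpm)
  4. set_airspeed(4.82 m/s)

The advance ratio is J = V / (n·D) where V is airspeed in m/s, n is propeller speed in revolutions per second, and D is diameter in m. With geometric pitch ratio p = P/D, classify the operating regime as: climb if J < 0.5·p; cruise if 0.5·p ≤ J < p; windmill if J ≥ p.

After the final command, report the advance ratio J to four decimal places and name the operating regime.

set_propeller: D = 0.836 m, P = 1.049 m (p = P/D = 1.254785); state ← (V=0, rpm=0)
throttle_to(1303): rpm ← 1303
adjust_throttle(-377): rpm ← 1303 -377 = 926
set_airspeed(4.82): V ← 4.82 m/s
final state: V = 4.82 m/s, rpm = 926 → n = rpm/60 = 15.433333 rev/s
J = V / (n·D) = 4.82 / (15.433333 × 0.836) = 0.373578
regime bands: climb J<0.6274 | cruise [0.6274, 1.2548) | windmill J≥1.2548
J = 0.3736 → climb

J = 0.3736, regime = climb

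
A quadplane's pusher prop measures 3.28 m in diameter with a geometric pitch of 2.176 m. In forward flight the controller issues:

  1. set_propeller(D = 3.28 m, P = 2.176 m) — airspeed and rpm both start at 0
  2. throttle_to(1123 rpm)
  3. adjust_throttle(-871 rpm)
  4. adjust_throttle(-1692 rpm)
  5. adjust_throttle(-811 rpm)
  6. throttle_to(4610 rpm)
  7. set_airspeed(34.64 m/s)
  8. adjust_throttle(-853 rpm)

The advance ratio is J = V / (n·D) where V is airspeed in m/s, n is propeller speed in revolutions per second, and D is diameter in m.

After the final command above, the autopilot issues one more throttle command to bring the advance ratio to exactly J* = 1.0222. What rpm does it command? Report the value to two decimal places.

rpm = 619.90

set_propeller: D = 3.28 m, P = 2.176 m (p = P/D = 0.663415); state ← (V=0, rpm=0)
throttle_to(1123): rpm ← 1123
adjust_throttle(-871): rpm ← 1123 -871 = 252
adjust_throttle(-1692): rpm ← 252 -1692 = -1440
adjust_throttle(-811): rpm ← -1440 -811 = -2251
throttle_to(4610): rpm ← 4610
set_airspeed(34.64): V ← 34.64 m/s
adjust_throttle(-853): rpm ← 4610 -853 = 3757
final state: V = 34.64 m/s, rpm = 3757 → n = rpm/60 = 62.616667 rev/s
target J* = 1.0222; solve J* = V/(n·D) for n: n = V/(J*·D) = 34.64/(1.0222 × 3.28) = 10.331614 rev/s
rpm = 60·n = 619.896827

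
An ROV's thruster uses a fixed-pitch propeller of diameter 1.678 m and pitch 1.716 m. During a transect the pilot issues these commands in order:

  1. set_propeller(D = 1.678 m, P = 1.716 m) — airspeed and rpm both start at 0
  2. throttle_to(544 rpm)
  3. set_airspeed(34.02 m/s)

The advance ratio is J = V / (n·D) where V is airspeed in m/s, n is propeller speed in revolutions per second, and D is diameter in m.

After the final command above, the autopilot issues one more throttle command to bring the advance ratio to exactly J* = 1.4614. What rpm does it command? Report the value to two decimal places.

set_propeller: D = 1.678 m, P = 1.716 m (p = P/D = 1.022646); state ← (V=0, rpm=0)
throttle_to(544): rpm ← 544
set_airspeed(34.02): V ← 34.02 m/s
final state: V = 34.02 m/s, rpm = 544 → n = rpm/60 = 9.066667 rev/s
target J* = 1.4614; solve J* = V/(n·D) for n: n = V/(J*·D) = 34.02/(1.4614 × 1.678) = 13.873091 rev/s
rpm = 60·n = 832.385488

rpm = 832.39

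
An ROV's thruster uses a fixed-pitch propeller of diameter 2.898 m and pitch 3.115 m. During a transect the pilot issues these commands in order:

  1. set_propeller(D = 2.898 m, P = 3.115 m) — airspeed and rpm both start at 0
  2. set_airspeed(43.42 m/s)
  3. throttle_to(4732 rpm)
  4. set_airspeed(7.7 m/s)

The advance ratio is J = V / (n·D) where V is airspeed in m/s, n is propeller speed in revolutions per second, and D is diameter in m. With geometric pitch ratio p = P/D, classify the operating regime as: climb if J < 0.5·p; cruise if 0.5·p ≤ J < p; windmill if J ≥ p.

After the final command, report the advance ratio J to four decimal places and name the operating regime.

set_propeller: D = 2.898 m, P = 3.115 m (p = P/D = 1.074879); state ← (V=0, rpm=0)
set_airspeed(43.42): V ← 43.42 m/s
throttle_to(4732): rpm ← 4732
set_airspeed(7.7): V ← 7.7 m/s
final state: V = 7.7 m/s, rpm = 4732 → n = rpm/60 = 78.866667 rev/s
J = V / (n·D) = 7.7 / (78.866667 × 2.898) = 0.033690
regime bands: climb J<0.5374 | cruise [0.5374, 1.0749) | windmill J≥1.0749
J = 0.0337 → climb

J = 0.0337, regime = climb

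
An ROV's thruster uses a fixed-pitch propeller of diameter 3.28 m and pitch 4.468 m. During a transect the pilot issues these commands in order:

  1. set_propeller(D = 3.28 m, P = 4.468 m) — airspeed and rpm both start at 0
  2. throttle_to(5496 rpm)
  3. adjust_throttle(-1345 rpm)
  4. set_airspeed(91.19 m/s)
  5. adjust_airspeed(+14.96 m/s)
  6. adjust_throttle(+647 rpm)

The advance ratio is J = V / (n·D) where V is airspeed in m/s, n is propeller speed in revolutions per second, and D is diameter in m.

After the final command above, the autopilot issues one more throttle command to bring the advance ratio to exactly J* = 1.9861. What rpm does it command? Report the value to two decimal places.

set_propeller: D = 3.28 m, P = 4.468 m (p = P/D = 1.362195); state ← (V=0, rpm=0)
throttle_to(5496): rpm ← 5496
adjust_throttle(-1345): rpm ← 5496 -1345 = 4151
set_airspeed(91.19): V ← 91.19 m/s
adjust_airspeed(+14.96): V ← 91.19 +14.96 = 106.15 m/s
adjust_throttle(+647): rpm ← 4151 +647 = 4798
final state: V = 106.15 m/s, rpm = 4798 → n = rpm/60 = 79.966667 rev/s
target J* = 1.9861; solve J* = V/(n·D) for n: n = V/(J*·D) = 106.15/(1.9861 × 3.28) = 16.294650 rev/s
rpm = 60·n = 977.679015

rpm = 977.68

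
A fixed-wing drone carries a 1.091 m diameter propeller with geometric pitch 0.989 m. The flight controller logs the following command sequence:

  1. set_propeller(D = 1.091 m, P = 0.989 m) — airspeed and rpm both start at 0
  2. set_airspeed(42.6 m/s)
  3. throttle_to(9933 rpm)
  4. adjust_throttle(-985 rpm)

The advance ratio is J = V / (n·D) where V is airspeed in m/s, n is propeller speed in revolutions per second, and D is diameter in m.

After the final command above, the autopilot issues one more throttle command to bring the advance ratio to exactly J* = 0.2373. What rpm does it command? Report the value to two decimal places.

set_propeller: D = 1.091 m, P = 0.989 m (p = P/D = 0.906508); state ← (V=0, rpm=0)
set_airspeed(42.6): V ← 42.6 m/s
throttle_to(9933): rpm ← 9933
adjust_throttle(-985): rpm ← 9933 -985 = 8948
final state: V = 42.6 m/s, rpm = 8948 → n = rpm/60 = 149.133333 rev/s
target J* = 0.2373; solve J* = V/(n·D) for n: n = V/(J*·D) = 42.6/(0.2373 × 1.091) = 164.545917 rev/s
rpm = 60·n = 9872.755020

rpm = 9872.76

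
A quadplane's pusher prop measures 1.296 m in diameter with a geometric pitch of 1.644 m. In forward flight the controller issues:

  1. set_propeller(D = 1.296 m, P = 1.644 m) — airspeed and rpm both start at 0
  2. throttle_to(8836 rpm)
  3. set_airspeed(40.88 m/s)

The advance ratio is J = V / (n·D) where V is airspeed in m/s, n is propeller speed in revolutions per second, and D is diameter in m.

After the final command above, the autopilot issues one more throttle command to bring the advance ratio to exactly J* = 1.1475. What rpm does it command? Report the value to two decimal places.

set_propeller: D = 1.296 m, P = 1.644 m (p = P/D = 1.268519); state ← (V=0, rpm=0)
throttle_to(8836): rpm ← 8836
set_airspeed(40.88): V ← 40.88 m/s
final state: V = 40.88 m/s, rpm = 8836 → n = rpm/60 = 147.266667 rev/s
target J* = 1.1475; solve J* = V/(n·D) for n: n = V/(J*·D) = 40.88/(1.1475 × 1.296) = 27.488636 rev/s
rpm = 60·n = 1649.318163

rpm = 1649.32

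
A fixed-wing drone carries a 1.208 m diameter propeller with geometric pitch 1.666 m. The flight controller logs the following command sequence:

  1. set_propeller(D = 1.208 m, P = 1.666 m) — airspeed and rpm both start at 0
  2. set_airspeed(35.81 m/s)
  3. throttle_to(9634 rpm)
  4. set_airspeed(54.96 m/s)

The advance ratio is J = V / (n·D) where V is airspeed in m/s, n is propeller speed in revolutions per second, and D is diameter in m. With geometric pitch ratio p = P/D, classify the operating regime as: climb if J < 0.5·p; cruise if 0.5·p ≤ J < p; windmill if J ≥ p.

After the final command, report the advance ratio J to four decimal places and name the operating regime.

set_propeller: D = 1.208 m, P = 1.666 m (p = P/D = 1.379139); state ← (V=0, rpm=0)
set_airspeed(35.81): V ← 35.81 m/s
throttle_to(9634): rpm ← 9634
set_airspeed(54.96): V ← 54.96 m/s
final state: V = 54.96 m/s, rpm = 9634 → n = rpm/60 = 160.566667 rev/s
J = V / (n·D) = 54.96 / (160.566667 × 1.208) = 0.283351
regime bands: climb J<0.6896 | cruise [0.6896, 1.3791) | windmill J≥1.3791
J = 0.2834 → climb

J = 0.2834, regime = climb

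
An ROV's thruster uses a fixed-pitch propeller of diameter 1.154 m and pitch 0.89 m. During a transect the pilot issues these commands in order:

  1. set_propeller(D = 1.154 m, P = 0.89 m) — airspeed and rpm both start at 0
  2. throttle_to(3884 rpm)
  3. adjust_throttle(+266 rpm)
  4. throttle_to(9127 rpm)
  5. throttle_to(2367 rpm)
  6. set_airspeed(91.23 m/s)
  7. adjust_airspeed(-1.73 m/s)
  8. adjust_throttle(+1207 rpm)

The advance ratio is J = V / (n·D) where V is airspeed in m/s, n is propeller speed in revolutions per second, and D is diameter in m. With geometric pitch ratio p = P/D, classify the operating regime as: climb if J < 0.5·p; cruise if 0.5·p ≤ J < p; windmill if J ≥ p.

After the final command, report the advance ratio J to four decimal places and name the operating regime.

J = 1.3020, regime = windmill

set_propeller: D = 1.154 m, P = 0.89 m (p = P/D = 0.771231); state ← (V=0, rpm=0)
throttle_to(3884): rpm ← 3884
adjust_throttle(+266): rpm ← 3884 +266 = 4150
throttle_to(9127): rpm ← 9127
throttle_to(2367): rpm ← 2367
set_airspeed(91.23): V ← 91.23 m/s
adjust_airspeed(-1.73): V ← 91.23 -1.73 = 89.5 m/s
adjust_throttle(+1207): rpm ← 2367 +1207 = 3574
final state: V = 89.5 m/s, rpm = 3574 → n = rpm/60 = 59.566667 rev/s
J = V / (n·D) = 89.5 / (59.566667 × 1.154) = 1.302009
regime bands: climb J<0.3856 | cruise [0.3856, 0.7712) | windmill J≥0.7712
J = 1.3020 → windmill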